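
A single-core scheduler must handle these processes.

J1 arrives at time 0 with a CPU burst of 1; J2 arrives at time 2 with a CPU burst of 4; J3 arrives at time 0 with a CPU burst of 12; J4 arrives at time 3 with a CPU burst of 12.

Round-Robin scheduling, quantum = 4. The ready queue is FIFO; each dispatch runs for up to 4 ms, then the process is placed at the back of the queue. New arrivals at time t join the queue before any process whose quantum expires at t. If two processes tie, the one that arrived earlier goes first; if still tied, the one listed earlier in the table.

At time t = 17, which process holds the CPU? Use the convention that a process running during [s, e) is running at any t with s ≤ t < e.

Timeline: | J1 0-1 | J3 1-5 | J2 5-9 | J4 9-13 | J3 13-17 | J4 17-21 | J3 21-25 | J4 25-29 |
Completion: J1=1  J2=9  J3=25  J4=29
Turnaround (C−A): J1=1  J2=7  J3=25  J4=26

J4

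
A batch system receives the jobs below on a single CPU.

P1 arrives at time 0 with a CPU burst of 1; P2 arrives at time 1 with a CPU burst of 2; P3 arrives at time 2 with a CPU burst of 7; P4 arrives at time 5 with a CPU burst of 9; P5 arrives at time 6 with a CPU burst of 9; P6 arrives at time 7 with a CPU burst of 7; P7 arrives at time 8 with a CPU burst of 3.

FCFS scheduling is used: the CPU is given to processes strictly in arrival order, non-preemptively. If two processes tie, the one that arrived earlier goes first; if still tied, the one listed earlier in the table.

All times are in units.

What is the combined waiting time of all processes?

67

Gantt: | P1 0-1 | P2 1-3 | P3 3-10 | P4 10-19 | P5 19-28 | P6 28-35 | P7 35-38 |
Completion: P1=1  P2=3  P3=10  P4=19  P5=28  P6=35  P7=38
Turnaround (C−A): P1=1  P2=2  P3=8  P4=14  P5=22  P6=28  P7=30
Waiting = turnaround − burst: P1=0, P2=0, P3=1, P4=5, P5=13, P6=21, P7=27
Total waiting = 0 + 0 + 1 + 5 + 13 + 21 + 27 = 67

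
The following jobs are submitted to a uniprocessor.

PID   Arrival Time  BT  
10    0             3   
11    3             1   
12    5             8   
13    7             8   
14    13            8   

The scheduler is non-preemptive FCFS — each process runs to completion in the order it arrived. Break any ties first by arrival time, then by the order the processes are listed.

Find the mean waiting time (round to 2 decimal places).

Schedule: | 10 0-3 | 11 3-4 | idle 4-5 | 12 5-13 | 13 13-21 | 14 21-29 |
Completion: 10=3  11=4  12=13  13=21  14=29
Turnaround (C−A): 10=3  11=1  12=8  13=14  14=16
Waiting times: 10=0, 11=0, 12=0, 13=6, 14=8
Average waiting = (0+0+0+6+8) / 5 = 14/5 = 2.80

2.80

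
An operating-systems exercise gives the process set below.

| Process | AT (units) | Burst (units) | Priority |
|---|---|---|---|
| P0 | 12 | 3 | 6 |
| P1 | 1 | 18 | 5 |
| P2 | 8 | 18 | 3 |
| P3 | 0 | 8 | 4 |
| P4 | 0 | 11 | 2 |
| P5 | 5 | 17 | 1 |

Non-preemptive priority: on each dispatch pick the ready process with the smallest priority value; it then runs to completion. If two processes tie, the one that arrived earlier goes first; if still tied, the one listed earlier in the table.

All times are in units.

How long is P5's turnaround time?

23

Gantt: | P4 0-11 | P5 11-28 | P2 28-46 | P3 46-54 | P1 54-72 | P0 72-75 |
Completion: P0=75  P1=72  P2=46  P3=54  P4=11  P5=28
Turnaround(P5) = completion − arrival = 28 − 5 = 23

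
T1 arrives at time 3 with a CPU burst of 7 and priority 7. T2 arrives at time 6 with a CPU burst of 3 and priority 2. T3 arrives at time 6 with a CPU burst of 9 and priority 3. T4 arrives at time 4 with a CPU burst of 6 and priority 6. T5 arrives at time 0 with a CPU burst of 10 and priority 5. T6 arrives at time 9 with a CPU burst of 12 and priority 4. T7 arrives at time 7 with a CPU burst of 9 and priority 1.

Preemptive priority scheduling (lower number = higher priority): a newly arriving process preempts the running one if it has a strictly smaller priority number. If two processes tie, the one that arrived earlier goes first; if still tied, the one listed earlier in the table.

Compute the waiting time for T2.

Schedule: | T5 0-6 | T2 6-7 | T7 7-16 | T2 16-18 | T3 18-27 | T6 27-39 | T5 39-43 | T4 43-49 | T1 49-56 |
Completion: T1=56  T2=18  T3=27  T4=49  T5=43  T6=39  T7=16
Turnaround (C−A): T1=53  T2=12  T3=21  T4=45  T5=43  T6=30  T7=9
Waiting(T2) = turnaround − burst = 12 − 3 = 9

9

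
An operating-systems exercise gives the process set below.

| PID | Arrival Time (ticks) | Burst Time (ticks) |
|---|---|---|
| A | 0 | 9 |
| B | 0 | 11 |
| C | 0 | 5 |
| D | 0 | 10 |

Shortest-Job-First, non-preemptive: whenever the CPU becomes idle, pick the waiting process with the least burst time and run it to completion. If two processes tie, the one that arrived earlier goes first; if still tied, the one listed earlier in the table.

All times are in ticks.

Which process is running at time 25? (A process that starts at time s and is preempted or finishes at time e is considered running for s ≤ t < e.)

Schedule: | C 0-5 | A 5-14 | D 14-24 | B 24-35 |
Completion: A=14  B=35  C=5  D=24
Turnaround (C−A): A=14  B=35  C=5  D=24

B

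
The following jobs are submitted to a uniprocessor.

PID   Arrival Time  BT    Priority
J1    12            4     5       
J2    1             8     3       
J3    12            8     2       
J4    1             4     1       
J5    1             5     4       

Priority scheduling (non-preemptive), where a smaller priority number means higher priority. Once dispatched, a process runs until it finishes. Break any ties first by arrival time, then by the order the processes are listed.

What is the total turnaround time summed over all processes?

Timeline: | idle 0-1 | J4 1-5 | J2 5-13 | J3 13-21 | J5 21-26 | J1 26-30 |
Completion: J1=30  J2=13  J3=21  J4=5  J5=26
Turnaround = completion − arrival: J1=18, J2=12, J3=9, J4=4, J5=25
Total turnaround = 18 + 12 + 9 + 4 + 25 = 68

68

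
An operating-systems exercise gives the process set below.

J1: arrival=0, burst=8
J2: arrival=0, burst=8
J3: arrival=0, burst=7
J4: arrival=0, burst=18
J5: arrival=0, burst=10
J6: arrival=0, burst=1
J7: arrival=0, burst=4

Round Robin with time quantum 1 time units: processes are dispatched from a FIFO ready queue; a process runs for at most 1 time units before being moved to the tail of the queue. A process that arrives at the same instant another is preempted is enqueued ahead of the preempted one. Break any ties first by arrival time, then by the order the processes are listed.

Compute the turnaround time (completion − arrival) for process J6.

Gantt: | J1 0-1 | J2 1-2 | J3 2-3 | J4 3-4 | J5 4-5 | J6 5-6 | J7 6-7 | J1 7-8 | J2 8-9 | J3 9-10 | J4 10-11 | J5 11-12 | J7 12-13 | J1 13-14 | J2 14-15 | J3 15-16 | J4 16-17 | J5 17-18 | J7 18-19 | J1 19-20 | J2 20-21 | J3 21-22 | J4 22-23 | J5 23-24 | J7 24-25 | J1 25-26 | J2 26-27 | J3 27-28 | J4 28-29 | J5 29-30 | J1 30-31 | J2 31-32 | J3 32-33 | J4 33-34 | J5 34-35 | J1 35-36 | J2 36-37 | J3 37-38 | J4 38-39 | J5 39-40 | J1 40-41 | J2 41-42 | J4 42-43 | J5 43-44 | J4 44-45 | J5 45-46 | J4 46-47 | J5 47-48 | J4 48-56 |
Completion: J1=41  J2=42  J3=38  J4=56  J5=48  J6=6  J7=25
Turnaround (C−A): J1=41  J2=42  J3=38  J4=56  J5=48  J6=6  J7=25
Turnaround(J6) = completion − arrival = 6 − 0 = 6

6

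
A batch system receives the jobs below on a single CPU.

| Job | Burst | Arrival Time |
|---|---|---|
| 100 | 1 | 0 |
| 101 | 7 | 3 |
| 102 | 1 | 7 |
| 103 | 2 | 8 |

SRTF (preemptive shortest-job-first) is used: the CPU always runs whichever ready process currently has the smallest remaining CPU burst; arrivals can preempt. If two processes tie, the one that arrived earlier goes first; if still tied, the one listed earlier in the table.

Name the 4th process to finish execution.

Gantt: | 100 0-1 | idle 1-3 | 101 3-7 | 102 7-8 | 103 8-10 | 101 10-13 |
Completion: 100=1  101=13  102=8  103=10
Turnaround (C−A): 100=1  101=10  102=1  103=2
Finish order: 100 → 102 → 103 → 101

101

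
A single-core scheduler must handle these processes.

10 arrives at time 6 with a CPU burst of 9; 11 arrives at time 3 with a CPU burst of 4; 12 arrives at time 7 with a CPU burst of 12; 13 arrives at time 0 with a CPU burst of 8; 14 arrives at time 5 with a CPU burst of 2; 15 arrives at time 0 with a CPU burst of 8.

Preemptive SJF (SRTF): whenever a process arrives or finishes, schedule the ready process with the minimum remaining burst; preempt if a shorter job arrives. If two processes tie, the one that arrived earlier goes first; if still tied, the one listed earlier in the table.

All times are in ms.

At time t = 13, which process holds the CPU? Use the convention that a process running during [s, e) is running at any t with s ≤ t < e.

13

Timeline: | 13 0-3 | 11 3-7 | 14 7-9 | 13 9-14 | 15 14-22 | 10 22-31 | 12 31-43 |
Completion: 10=31  11=7  12=43  13=14  14=9  15=22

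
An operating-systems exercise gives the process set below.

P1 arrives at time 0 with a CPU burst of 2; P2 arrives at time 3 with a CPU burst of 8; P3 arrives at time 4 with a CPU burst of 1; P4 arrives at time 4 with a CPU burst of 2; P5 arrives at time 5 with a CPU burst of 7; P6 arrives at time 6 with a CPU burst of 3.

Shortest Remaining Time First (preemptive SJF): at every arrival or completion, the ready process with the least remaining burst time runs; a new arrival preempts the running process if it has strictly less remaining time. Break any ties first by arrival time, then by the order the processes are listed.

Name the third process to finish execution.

P4

Schedule: | P1 0-2 | idle 2-3 | P2 3-4 | P3 4-5 | P4 5-7 | P6 7-10 | P2 10-17 | P5 17-24 |
Completion: P1=2  P2=17  P3=5  P4=7  P5=24  P6=10
Turnaround (C−A): P1=2  P2=14  P3=1  P4=3  P5=19  P6=4
Finish order: P1 → P3 → P4 → P6 → P2 → P5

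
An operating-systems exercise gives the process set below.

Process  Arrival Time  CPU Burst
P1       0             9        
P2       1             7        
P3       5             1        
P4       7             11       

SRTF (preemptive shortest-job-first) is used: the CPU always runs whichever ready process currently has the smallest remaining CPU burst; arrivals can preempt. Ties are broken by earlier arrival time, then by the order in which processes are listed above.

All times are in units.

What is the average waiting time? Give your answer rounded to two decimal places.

4.75

Schedule: | P1 0-1 | P2 1-5 | P3 5-6 | P2 6-9 | P1 9-17 | P4 17-28 |
Completion: P1=17  P2=9  P3=6  P4=28
Turnaround (C−A): P1=17  P2=8  P3=1  P4=21
Waiting times: P1=8, P2=1, P3=0, P4=10
Average waiting = (8+1+0+10) / 4 = 19/4 = 4.75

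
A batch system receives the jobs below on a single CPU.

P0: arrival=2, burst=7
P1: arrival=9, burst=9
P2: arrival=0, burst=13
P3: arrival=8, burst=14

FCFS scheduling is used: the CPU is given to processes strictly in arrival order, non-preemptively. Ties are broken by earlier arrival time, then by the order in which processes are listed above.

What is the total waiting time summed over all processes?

48

Timeline: | P2 0-13 | P0 13-20 | P3 20-34 | P1 34-43 |
Completion: P0=20  P1=43  P2=13  P3=34
Turnaround (C−A): P0=18  P1=34  P2=13  P3=26
Waiting = turnaround − burst: P0=11, P1=25, P2=0, P3=12
Total waiting = 11 + 25 + 0 + 12 = 48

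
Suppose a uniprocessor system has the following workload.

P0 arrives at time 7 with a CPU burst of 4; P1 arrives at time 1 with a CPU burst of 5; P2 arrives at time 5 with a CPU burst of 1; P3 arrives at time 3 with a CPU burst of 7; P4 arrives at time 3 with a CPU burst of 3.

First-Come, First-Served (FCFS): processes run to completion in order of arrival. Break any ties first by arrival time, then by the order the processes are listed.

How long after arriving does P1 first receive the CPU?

0

Timeline: | idle 0-1 | P1 1-6 | P3 6-13 | P4 13-16 | P2 16-17 | P0 17-21 |
Completion: P0=21  P1=6  P2=17  P3=13  P4=16
Response(P1) = first start − arrival = 1 − 1 = 0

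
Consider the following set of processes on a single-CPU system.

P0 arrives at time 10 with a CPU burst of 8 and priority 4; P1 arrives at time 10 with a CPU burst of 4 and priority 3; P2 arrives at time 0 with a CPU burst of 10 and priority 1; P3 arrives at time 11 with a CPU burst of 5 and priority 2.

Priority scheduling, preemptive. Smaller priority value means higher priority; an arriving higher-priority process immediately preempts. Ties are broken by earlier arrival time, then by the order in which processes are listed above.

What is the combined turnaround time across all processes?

Timeline: | P2 0-10 | P1 10-11 | P3 11-16 | P1 16-19 | P0 19-27 |
Completion: P0=27  P1=19  P2=10  P3=16
Turnaround (C−A): P0=17  P1=9  P2=10  P3=5
Turnaround = completion − arrival: P0=17, P1=9, P2=10, P3=5
Total turnaround = 17 + 9 + 10 + 5 = 41

41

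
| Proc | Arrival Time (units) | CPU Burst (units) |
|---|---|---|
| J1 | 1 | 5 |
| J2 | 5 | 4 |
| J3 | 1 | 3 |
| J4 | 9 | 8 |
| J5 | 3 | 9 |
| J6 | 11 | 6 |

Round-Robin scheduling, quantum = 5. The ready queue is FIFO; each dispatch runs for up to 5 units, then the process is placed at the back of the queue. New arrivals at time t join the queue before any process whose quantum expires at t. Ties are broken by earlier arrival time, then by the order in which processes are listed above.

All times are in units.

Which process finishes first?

J1

Timeline: | idle 0-1 | J1 1-6 | J3 6-9 | J5 9-14 | J2 14-18 | J4 18-23 | J6 23-28 | J5 28-32 | J4 32-35 | J6 35-36 |
Completion: J1=6  J2=18  J3=9  J4=35  J5=32  J6=36
Finish order: J1 → J3 → J2 → J5 → J4 → J6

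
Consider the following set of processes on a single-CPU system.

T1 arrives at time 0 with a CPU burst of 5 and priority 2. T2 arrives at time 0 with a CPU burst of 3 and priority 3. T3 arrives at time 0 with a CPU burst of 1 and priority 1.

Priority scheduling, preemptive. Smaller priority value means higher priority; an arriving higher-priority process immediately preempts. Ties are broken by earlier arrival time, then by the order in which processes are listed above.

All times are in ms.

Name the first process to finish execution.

Gantt: | T3 0-1 | T1 1-6 | T2 6-9 |
Completion: T1=6  T2=9  T3=1
Finish order: T3 → T1 → T2

T3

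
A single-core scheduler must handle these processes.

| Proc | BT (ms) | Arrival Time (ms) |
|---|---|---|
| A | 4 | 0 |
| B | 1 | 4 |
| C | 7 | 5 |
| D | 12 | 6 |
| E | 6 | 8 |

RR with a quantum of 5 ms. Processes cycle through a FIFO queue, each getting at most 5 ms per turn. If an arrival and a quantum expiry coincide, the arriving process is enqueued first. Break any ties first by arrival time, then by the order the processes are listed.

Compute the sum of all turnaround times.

66

Schedule: | A 0-4 | B 4-5 | C 5-10 | D 10-15 | E 15-20 | C 20-22 | D 22-27 | E 27-28 | D 28-30 |
Completion: A=4  B=5  C=22  D=30  E=28
Turnaround = completion − arrival: A=4, B=1, C=17, D=24, E=20
Total turnaround = 4 + 1 + 17 + 24 + 20 = 66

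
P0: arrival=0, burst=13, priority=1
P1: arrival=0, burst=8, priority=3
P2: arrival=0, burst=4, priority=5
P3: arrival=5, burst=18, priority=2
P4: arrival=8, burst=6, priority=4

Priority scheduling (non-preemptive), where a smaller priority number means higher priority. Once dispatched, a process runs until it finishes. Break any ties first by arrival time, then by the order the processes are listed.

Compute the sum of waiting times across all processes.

Gantt: | P0 0-13 | P3 13-31 | P1 31-39 | P4 39-45 | P2 45-49 |
Completion: P0=13  P1=39  P2=49  P3=31  P4=45
Turnaround (C−A): P0=13  P1=39  P2=49  P3=26  P4=37
Waiting = turnaround − burst: P0=0, P1=31, P2=45, P3=8, P4=31
Total waiting = 0 + 31 + 45 + 8 + 31 = 115

115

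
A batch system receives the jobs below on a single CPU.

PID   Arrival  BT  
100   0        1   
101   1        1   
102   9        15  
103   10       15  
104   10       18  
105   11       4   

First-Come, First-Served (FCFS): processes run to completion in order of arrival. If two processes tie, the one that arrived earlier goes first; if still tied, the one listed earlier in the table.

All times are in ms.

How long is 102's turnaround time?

Schedule: | 100 0-1 | 101 1-2 | idle 2-9 | 102 9-24 | 103 24-39 | 104 39-57 | 105 57-61 |
Completion: 100=1  101=2  102=24  103=39  104=57  105=61
Turnaround (C−A): 100=1  101=1  102=15  103=29  104=47  105=50
Turnaround(102) = completion − arrival = 24 − 9 = 15

15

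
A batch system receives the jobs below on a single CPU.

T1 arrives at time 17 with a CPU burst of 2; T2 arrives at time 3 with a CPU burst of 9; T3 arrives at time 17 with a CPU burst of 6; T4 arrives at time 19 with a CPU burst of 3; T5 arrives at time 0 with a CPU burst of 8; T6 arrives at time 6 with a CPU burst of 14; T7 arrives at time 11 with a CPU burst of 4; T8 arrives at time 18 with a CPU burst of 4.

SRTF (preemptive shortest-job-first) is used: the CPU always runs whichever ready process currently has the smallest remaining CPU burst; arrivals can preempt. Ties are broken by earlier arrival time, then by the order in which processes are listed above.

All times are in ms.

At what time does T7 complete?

15

Schedule: | T5 0-8 | T2 8-11 | T7 11-15 | T2 15-17 | T1 17-19 | T4 19-22 | T2 22-26 | T8 26-30 | T3 30-36 | T6 36-50 |
Completion: T1=19  T2=26  T3=36  T4=22  T5=8  T6=50  T7=15  T8=30
Turnaround (C−A): T1=2  T2=23  T3=19  T4=3  T5=8  T6=44  T7=4  T8=12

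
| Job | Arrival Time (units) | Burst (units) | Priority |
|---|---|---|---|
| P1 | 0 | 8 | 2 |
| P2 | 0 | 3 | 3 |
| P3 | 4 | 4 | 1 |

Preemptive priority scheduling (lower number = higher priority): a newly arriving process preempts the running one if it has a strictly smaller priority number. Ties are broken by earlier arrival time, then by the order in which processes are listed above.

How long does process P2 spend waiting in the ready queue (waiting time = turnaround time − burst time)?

Schedule: | P1 0-4 | P3 4-8 | P1 8-12 | P2 12-15 |
Completion: P1=12  P2=15  P3=8
Turnaround (C−A): P1=12  P2=15  P3=4
Waiting(P2) = turnaround − burst = 15 − 3 = 12

12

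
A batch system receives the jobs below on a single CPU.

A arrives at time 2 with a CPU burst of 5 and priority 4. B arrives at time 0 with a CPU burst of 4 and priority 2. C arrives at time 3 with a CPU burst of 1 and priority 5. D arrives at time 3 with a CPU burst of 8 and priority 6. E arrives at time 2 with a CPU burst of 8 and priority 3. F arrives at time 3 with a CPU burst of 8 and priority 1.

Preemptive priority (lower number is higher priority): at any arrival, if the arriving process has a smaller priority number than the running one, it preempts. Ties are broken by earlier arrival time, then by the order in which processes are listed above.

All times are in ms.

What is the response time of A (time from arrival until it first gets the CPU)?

Timeline: | B 0-3 | F 3-11 | B 11-12 | E 12-20 | A 20-25 | C 25-26 | D 26-34 |
Completion: A=25  B=12  C=26  D=34  E=20  F=11
Turnaround (C−A): A=23  B=12  C=23  D=31  E=18  F=8
Response(A) = first start − arrival = 20 − 2 = 18

18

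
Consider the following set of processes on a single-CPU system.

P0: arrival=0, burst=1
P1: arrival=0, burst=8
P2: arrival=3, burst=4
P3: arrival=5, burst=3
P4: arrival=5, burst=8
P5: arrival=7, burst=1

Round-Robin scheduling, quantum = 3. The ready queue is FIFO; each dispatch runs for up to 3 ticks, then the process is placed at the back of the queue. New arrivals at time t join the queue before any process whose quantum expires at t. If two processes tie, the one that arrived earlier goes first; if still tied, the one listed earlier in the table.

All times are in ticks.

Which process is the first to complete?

Timeline: | P0 0-1 | P1 1-4 | P2 4-7 | P1 7-10 | P3 10-13 | P4 13-16 | P5 16-17 | P2 17-18 | P1 18-20 | P4 20-25 |
Completion: P0=1  P1=20  P2=18  P3=13  P4=25  P5=17
Turnaround (C−A): P0=1  P1=20  P2=15  P3=8  P4=20  P5=10
Finish order: P0 → P3 → P5 → P2 → P1 → P4

P0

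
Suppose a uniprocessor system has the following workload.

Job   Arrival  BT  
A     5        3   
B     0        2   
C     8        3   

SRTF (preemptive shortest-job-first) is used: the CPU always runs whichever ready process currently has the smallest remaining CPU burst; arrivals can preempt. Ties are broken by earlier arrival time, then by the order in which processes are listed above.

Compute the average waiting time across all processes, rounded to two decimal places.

Timeline: | B 0-2 | idle 2-5 | A 5-8 | C 8-11 |
Completion: A=8  B=2  C=11
Waiting times: A=0, B=0, C=0
Average waiting = (0+0+0) / 3 = 0/3 = 0.00

0.00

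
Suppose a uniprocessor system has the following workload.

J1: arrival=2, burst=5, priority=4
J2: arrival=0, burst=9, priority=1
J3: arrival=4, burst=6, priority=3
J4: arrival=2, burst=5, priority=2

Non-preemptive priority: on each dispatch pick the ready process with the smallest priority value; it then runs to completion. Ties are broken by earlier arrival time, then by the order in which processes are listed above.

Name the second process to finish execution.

Timeline: | J2 0-9 | J4 9-14 | J3 14-20 | J1 20-25 |
Completion: J1=25  J2=9  J3=20  J4=14
Turnaround (C−A): J1=23  J2=9  J3=16  J4=12
Finish order: J2 → J4 → J3 → J1

J4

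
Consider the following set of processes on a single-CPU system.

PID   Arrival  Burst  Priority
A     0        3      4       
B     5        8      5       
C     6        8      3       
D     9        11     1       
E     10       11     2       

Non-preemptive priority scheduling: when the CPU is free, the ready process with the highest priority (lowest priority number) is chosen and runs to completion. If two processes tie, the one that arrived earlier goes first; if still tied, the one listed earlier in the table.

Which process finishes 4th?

E

Gantt: | A 0-3 | idle 3-5 | B 5-13 | D 13-24 | E 24-35 | C 35-43 |
Completion: A=3  B=13  C=43  D=24  E=35
Turnaround (C−A): A=3  B=8  C=37  D=15  E=25
Finish order: A → B → D → E → C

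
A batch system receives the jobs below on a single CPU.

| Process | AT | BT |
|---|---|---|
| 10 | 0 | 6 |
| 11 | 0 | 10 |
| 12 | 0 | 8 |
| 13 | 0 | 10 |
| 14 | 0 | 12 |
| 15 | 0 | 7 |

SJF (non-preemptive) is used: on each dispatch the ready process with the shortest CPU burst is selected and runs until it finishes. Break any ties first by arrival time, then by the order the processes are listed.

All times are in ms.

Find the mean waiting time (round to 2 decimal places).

18.67

Schedule: | 10 0-6 | 15 6-13 | 12 13-21 | 11 21-31 | 13 31-41 | 14 41-53 |
Completion: 10=6  11=31  12=21  13=41  14=53  15=13
Turnaround (C−A): 10=6  11=31  12=21  13=41  14=53  15=13
Waiting times: 10=0, 11=21, 12=13, 13=31, 14=41, 15=6
Average waiting = (0+21+13+31+41+6) / 6 = 112/6 = 18.67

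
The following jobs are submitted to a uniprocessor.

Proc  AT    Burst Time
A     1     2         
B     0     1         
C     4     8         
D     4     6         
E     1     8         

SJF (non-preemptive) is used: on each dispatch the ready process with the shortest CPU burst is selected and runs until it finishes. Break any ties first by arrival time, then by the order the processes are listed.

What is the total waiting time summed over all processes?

22

Timeline: | B 0-1 | A 1-3 | E 3-11 | D 11-17 | C 17-25 |
Completion: A=3  B=1  C=25  D=17  E=11
Waiting = turnaround − burst: A=0, B=0, C=13, D=7, E=2
Total waiting = 0 + 0 + 13 + 7 + 2 = 22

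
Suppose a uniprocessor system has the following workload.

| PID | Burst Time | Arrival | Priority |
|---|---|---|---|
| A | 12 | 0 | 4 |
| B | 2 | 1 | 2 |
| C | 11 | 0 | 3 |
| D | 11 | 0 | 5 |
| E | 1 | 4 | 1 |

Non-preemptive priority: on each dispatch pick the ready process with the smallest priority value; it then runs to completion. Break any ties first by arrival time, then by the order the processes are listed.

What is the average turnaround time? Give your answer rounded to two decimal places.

Schedule: | C 0-11 | E 11-12 | B 12-14 | A 14-26 | D 26-37 |
Completion: A=26  B=14  C=11  D=37  E=12
Turnaround (C−A): A=26  B=13  C=11  D=37  E=8
Turnaround times: A=26, B=13, C=11, D=37, E=8
Average turnaround = (26+13+11+37+8) / 5 = 95/5 = 19.00

19.00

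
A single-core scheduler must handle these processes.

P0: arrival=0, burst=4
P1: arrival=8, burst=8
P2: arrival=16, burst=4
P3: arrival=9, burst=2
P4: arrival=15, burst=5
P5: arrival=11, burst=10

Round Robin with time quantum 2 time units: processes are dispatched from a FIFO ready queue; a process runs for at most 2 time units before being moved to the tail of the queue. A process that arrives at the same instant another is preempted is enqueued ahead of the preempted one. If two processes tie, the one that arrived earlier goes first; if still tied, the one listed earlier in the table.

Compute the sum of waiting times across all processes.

50

Gantt: | P0 0-4 | idle 4-8 | P1 8-10 | P3 10-12 | P1 12-14 | P5 14-16 | P1 16-18 | P4 18-20 | P2 20-22 | P5 22-24 | P1 24-26 | P4 26-28 | P2 28-30 | P5 30-32 | P4 32-33 | P5 33-37 |
Completion: P0=4  P1=26  P2=30  P3=12  P4=33  P5=37
Turnaround (C−A): P0=4  P1=18  P2=14  P3=3  P4=18  P5=26
Waiting = turnaround − burst: P0=0, P1=10, P2=10, P3=1, P4=13, P5=16
Total waiting = 0 + 10 + 10 + 1 + 13 + 16 = 50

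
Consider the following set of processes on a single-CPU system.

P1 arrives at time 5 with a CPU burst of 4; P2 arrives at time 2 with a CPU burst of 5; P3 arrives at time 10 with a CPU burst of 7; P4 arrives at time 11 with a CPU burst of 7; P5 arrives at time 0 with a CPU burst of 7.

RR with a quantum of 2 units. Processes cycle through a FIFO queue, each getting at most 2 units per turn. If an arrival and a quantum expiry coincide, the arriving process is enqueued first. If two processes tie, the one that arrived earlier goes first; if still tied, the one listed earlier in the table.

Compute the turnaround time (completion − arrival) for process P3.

19

Timeline: | P5 0-2 | P2 2-4 | P5 4-6 | P2 6-8 | P1 8-10 | P5 10-12 | P2 12-13 | P3 13-15 | P1 15-17 | P4 17-19 | P5 19-20 | P3 20-22 | P4 22-24 | P3 24-26 | P4 26-28 | P3 28-29 | P4 29-30 |
Completion: P1=17  P2=13  P3=29  P4=30  P5=20
Turnaround (C−A): P1=12  P2=11  P3=19  P4=19  P5=20
Turnaround(P3) = completion − arrival = 29 − 10 = 19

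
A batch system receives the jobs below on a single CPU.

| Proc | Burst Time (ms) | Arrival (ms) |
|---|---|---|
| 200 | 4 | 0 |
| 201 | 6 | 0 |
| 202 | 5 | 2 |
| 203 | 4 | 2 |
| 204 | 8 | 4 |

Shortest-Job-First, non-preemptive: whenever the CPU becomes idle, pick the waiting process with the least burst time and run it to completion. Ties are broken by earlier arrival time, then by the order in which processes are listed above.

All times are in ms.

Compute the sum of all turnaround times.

63

Gantt: | 200 0-4 | 203 4-8 | 202 8-13 | 201 13-19 | 204 19-27 |
Completion: 200=4  201=19  202=13  203=8  204=27
Turnaround = completion − arrival: 200=4, 201=19, 202=11, 203=6, 204=23
Total turnaround = 4 + 19 + 11 + 6 + 23 = 63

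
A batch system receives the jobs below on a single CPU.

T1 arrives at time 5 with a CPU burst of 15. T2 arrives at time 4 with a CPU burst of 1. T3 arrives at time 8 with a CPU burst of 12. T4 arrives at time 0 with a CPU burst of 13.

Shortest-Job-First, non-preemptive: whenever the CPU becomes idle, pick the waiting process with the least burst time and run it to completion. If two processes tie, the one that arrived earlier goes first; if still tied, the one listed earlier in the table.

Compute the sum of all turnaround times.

77

Gantt: | T4 0-13 | T2 13-14 | T3 14-26 | T1 26-41 |
Completion: T1=41  T2=14  T3=26  T4=13
Turnaround = completion − arrival: T1=36, T2=10, T3=18, T4=13
Total turnaround = 36 + 10 + 18 + 13 = 77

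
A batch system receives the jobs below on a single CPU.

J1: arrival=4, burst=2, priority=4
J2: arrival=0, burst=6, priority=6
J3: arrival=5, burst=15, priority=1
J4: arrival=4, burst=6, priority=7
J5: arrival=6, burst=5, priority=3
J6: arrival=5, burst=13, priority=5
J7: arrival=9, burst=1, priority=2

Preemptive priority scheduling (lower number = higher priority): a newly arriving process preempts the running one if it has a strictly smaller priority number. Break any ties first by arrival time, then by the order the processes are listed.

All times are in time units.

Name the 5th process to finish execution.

Schedule: | J2 0-4 | J1 4-5 | J3 5-20 | J7 20-21 | J5 21-26 | J1 26-27 | J6 27-40 | J2 40-42 | J4 42-48 |
Completion: J1=27  J2=42  J3=20  J4=48  J5=26  J6=40  J7=21
Finish order: J3 → J7 → J5 → J1 → J6 → J2 → J4

J6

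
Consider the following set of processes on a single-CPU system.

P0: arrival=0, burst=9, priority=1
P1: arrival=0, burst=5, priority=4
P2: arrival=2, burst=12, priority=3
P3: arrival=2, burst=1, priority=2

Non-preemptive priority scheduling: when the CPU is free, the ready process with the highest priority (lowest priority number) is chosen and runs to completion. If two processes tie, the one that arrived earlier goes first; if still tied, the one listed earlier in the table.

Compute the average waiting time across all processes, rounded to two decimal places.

Schedule: | P0 0-9 | P3 9-10 | P2 10-22 | P1 22-27 |
Completion: P0=9  P1=27  P2=22  P3=10
Turnaround (C−A): P0=9  P1=27  P2=20  P3=8
Waiting times: P0=0, P1=22, P2=8, P3=7
Average waiting = (0+22+8+7) / 4 = 37/4 = 9.25

9.25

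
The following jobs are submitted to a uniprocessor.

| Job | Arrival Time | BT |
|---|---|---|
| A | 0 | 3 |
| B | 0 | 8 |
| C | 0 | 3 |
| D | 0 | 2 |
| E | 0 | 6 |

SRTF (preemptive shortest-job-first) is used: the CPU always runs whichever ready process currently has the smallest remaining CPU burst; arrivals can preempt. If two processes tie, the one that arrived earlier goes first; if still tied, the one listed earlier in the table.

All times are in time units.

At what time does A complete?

5

Timeline: | D 0-2 | A 2-5 | C 5-8 | E 8-14 | B 14-22 |
Completion: A=5  B=22  C=8  D=2  E=14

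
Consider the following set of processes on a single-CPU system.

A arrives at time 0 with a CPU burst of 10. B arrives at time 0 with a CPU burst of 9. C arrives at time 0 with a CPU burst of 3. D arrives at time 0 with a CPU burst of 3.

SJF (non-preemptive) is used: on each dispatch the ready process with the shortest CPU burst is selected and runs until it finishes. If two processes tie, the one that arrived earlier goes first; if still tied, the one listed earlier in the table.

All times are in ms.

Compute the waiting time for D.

3

Schedule: | C 0-3 | D 3-6 | B 6-15 | A 15-25 |
Completion: A=25  B=15  C=3  D=6
Waiting(D) = turnaround − burst = 6 − 3 = 3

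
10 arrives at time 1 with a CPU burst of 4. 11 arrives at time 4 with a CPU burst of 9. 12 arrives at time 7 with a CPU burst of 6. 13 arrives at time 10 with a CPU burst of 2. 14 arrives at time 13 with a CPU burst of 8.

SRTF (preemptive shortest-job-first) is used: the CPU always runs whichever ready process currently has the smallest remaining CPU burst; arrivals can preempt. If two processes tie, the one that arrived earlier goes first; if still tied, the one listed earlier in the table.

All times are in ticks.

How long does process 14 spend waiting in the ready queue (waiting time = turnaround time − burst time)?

Timeline: | idle 0-1 | 10 1-5 | 11 5-7 | 12 7-10 | 13 10-12 | 12 12-15 | 11 15-22 | 14 22-30 |
Completion: 10=5  11=22  12=15  13=12  14=30
Turnaround (C−A): 10=4  11=18  12=8  13=2  14=17
Waiting(14) = turnaround − burst = 17 − 8 = 9

9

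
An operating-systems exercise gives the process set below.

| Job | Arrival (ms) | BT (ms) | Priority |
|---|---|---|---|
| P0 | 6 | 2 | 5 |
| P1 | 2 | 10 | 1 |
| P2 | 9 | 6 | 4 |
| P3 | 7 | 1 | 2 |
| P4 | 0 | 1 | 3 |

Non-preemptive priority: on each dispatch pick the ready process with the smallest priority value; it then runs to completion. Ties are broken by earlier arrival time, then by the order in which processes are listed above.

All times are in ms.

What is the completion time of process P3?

Schedule: | P4 0-1 | idle 1-2 | P1 2-12 | P3 12-13 | P2 13-19 | P0 19-21 |
Completion: P0=21  P1=12  P2=19  P3=13  P4=1
Turnaround (C−A): P0=15  P1=10  P2=10  P3=6  P4=1

13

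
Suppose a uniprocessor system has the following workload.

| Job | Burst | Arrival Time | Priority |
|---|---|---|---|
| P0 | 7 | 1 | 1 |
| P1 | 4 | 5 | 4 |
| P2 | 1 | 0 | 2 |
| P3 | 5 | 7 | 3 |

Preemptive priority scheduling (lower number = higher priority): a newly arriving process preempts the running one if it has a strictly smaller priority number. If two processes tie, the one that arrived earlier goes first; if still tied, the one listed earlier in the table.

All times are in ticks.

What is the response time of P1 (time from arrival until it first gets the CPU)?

8

Timeline: | P2 0-1 | P0 1-8 | P3 8-13 | P1 13-17 |
Completion: P0=8  P1=17  P2=1  P3=13
Turnaround (C−A): P0=7  P1=12  P2=1  P3=6
Response(P1) = first start − arrival = 13 − 5 = 8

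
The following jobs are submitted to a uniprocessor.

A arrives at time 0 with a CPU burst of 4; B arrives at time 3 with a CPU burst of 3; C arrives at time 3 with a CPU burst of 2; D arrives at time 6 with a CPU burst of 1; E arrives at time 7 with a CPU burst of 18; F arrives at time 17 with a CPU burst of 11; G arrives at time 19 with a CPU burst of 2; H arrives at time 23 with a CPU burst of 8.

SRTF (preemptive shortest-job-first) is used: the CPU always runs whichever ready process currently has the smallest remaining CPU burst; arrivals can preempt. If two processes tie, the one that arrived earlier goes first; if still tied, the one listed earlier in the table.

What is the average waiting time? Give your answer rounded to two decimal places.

4.75

Schedule: | A 0-4 | C 4-6 | D 6-7 | B 7-10 | E 10-19 | G 19-21 | E 21-30 | H 30-38 | F 38-49 |
Completion: A=4  B=10  C=6  D=7  E=30  F=49  G=21  H=38
Waiting times: A=0, B=4, C=1, D=0, E=5, F=21, G=0, H=7
Average waiting = (0+4+1+0+5+21+0+7) / 8 = 38/8 = 4.75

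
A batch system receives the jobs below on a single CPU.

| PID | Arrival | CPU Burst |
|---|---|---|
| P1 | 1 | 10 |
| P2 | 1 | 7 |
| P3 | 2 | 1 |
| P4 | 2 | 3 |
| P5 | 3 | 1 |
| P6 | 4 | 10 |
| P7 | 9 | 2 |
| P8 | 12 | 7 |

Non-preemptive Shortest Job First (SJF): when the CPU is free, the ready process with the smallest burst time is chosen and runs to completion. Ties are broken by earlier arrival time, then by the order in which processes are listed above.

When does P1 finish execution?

32

Gantt: | idle 0-1 | P2 1-8 | P3 8-9 | P5 9-10 | P7 10-12 | P4 12-15 | P8 15-22 | P1 22-32 | P6 32-42 |
Completion: P1=32  P2=8  P3=9  P4=15  P5=10  P6=42  P7=12  P8=22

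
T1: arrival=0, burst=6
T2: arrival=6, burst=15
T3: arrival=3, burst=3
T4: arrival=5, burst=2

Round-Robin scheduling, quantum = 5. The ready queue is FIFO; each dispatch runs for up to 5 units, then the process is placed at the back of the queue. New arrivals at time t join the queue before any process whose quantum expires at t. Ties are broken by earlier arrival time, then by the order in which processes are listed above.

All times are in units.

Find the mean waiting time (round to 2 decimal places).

Schedule: | T1 0-5 | T3 5-8 | T4 8-10 | T1 10-11 | T2 11-26 |
Completion: T1=11  T2=26  T3=8  T4=10
Turnaround (C−A): T1=11  T2=20  T3=5  T4=5
Waiting times: T1=5, T2=5, T3=2, T4=3
Average waiting = (5+5+2+3) / 4 = 15/4 = 3.75

3.75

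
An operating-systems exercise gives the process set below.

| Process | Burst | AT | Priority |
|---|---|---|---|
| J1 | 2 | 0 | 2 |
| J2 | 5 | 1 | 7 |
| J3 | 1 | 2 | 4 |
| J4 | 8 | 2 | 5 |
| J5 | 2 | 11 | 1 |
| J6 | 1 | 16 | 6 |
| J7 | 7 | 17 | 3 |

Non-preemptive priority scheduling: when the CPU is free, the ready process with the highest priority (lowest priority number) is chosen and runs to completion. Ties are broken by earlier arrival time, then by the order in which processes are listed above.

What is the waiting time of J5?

Timeline: | J1 0-2 | J3 2-3 | J4 3-11 | J5 11-13 | J2 13-18 | J7 18-25 | J6 25-26 |
Completion: J1=2  J2=18  J3=3  J4=11  J5=13  J6=26  J7=25
Waiting(J5) = turnaround − burst = 2 − 2 = 0

0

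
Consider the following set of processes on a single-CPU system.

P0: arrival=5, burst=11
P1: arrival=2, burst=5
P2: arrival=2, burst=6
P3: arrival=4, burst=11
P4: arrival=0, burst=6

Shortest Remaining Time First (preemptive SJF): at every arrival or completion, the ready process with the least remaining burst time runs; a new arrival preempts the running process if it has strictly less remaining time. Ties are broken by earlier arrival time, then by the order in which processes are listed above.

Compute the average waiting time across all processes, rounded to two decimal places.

9.80

Schedule: | P4 0-6 | P1 6-11 | P2 11-17 | P3 17-28 | P0 28-39 |
Completion: P0=39  P1=11  P2=17  P3=28  P4=6
Waiting times: P0=23, P1=4, P2=9, P3=13, P4=0
Average waiting = (23+4+9+13+0) / 5 = 49/5 = 9.80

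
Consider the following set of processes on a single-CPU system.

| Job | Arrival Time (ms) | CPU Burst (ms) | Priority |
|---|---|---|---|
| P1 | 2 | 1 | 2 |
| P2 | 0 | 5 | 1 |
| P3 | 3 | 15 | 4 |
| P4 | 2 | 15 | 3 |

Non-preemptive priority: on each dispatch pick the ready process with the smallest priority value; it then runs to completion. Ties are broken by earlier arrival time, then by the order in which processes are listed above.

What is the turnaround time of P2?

5

Schedule: | P2 0-5 | P1 5-6 | P4 6-21 | P3 21-36 |
Completion: P1=6  P2=5  P3=36  P4=21
Turnaround(P2) = completion − arrival = 5 − 0 = 5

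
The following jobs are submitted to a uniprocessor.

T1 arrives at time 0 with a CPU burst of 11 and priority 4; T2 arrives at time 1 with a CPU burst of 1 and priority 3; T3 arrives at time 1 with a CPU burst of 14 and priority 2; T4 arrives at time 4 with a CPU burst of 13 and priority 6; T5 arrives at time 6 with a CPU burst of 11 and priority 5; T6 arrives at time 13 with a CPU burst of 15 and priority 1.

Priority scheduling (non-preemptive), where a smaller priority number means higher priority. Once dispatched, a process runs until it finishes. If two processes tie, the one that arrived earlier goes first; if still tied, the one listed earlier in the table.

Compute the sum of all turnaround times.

209

Schedule: | T1 0-11 | T3 11-25 | T6 25-40 | T2 40-41 | T5 41-52 | T4 52-65 |
Completion: T1=11  T2=41  T3=25  T4=65  T5=52  T6=40
Turnaround = completion − arrival: T1=11, T2=40, T3=24, T4=61, T5=46, T6=27
Total turnaround = 11 + 40 + 24 + 61 + 46 + 27 = 209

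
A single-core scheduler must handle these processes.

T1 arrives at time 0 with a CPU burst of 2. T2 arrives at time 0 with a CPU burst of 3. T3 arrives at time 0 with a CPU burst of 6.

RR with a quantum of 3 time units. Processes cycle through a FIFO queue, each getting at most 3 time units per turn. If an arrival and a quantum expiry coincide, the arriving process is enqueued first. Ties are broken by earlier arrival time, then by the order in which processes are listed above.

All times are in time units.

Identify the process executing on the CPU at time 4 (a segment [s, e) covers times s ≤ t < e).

T2

Schedule: | T1 0-2 | T2 2-5 | T3 5-11 |
Completion: T1=2  T2=5  T3=11
Turnaround (C−A): T1=2  T2=5  T3=11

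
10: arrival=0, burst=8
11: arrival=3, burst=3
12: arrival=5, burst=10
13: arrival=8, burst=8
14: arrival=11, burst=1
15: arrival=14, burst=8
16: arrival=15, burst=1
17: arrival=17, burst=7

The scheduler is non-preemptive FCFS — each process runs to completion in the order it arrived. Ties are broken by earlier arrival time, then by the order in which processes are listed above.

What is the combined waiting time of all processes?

103

Schedule: | 10 0-8 | 11 8-11 | 12 11-21 | 13 21-29 | 14 29-30 | 15 30-38 | 16 38-39 | 17 39-46 |
Completion: 10=8  11=11  12=21  13=29  14=30  15=38  16=39  17=46
Waiting = turnaround − burst: 10=0, 11=5, 12=6, 13=13, 14=18, 15=16, 16=23, 17=22
Total waiting = 0 + 5 + 6 + 13 + 18 + 16 + 23 + 22 = 103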